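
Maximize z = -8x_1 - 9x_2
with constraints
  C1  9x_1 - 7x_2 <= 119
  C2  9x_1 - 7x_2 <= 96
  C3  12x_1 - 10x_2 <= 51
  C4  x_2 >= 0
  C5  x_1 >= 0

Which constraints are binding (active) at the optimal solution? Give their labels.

C4 and C5

Vertices and z = -8x_1 - 9x_2:
  (201/2, 231/2) → z = -3687/2
  (17/4, 0) → z = -34
  (0, 0) → z = 0
The feasible region is unbounded (it extends along (0, 1), (7, 9)), but z strictly decreases along every unbounded feasible direction, so there is no improving ray and the maximum is attained at a vertex.

The maximum is at (0, 0). Substituting into each constraint, equality holds for C4 and C5; the remaining constraints have slack.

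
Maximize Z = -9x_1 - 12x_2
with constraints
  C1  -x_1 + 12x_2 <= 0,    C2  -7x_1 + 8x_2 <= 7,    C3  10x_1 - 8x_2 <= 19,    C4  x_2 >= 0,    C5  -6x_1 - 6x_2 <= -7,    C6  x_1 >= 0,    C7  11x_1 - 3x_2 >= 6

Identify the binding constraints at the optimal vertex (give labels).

Feasible corners and Z = -9x_1 - 12x_2:
  (57/28, 19/112) → Z = -285/14
  (14/13, 7/78) → Z = -140/13
  (19/10, 0) → Z = -171/10
  (7/6, 0) → Z = -21/2

The maximum is at (7/6, 0). Substituting into each constraint, equality holds for C4 and C5; the remaining constraints have slack.

C4 and C5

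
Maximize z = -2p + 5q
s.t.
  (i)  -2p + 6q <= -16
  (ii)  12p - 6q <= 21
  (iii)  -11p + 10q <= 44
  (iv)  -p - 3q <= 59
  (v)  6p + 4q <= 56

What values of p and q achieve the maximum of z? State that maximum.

p = -212/23, q = -132/23, maximum z = -236/23

The binding constraints are -2p + 6q = -16 and -11p + 10q = 44.
Solving simultaneously gives p = -212/23, q = -132/23.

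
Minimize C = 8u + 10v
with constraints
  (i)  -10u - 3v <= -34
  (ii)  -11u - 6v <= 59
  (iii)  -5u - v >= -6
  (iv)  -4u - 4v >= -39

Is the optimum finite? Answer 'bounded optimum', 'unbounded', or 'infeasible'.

infeasible

The boundaries -10u - 3v = -34 and -11u - 6v = 59 meet at (127/9, -964/27), but that point violates -5u - v ≥ -6. Every candidate vertex is excluded by some other constraint, so the feasible region is empty.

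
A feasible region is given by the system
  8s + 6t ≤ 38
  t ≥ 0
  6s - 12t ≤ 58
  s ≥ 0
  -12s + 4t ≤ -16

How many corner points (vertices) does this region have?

Of the 10 pairwise boundary intersections, those satisfying every inequality are:
  (19/4, 0)
  (31/13, 41/13)
  (4/3, 0)

3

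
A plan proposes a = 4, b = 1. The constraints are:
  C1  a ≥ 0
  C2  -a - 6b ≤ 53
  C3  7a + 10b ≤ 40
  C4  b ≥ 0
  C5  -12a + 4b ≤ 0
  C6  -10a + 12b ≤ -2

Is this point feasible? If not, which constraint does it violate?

C1: 4 ≥ 0 ✓
C2: -10 ≤ 53 ✓
C3: 38 ≤ 40 ✓
C4: 1 ≥ 0 ✓
C5: -44 ≤ 0 ✓
C6: -28 ≤ -2 ✓

feasible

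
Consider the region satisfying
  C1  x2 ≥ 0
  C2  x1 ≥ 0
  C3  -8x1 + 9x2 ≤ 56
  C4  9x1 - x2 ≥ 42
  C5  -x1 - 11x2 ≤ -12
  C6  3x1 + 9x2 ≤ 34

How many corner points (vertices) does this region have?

Pairwise boundary intersections that survive every other constraint:
  (237/50, 33/50)
  (103/21, 15/7)
  (133/12, 1/12)

3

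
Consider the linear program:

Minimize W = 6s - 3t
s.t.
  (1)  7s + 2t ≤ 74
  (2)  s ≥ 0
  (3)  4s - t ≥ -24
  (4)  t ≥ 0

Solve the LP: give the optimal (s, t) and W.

s = 26/15, t = 464/15, minimum W = -412/5

Feasible corners and W = 6s - 3t:
  (26/15, 464/15) → W = -412/5
  (74/7, 0) → W = 444/7
  (0, 24) → W = -72
  (0, 0) → W = 0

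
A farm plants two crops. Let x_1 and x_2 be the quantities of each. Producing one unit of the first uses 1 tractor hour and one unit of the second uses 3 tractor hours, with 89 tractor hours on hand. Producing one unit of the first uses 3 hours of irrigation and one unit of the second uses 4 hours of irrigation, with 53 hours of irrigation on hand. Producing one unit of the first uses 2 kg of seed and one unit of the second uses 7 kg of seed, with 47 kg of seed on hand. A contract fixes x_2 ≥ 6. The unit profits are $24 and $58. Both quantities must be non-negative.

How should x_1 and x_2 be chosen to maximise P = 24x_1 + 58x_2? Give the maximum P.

Feasible corners and P = 24x_1 + 58x_2:
  (0, 47/7) → P = 2726/7
  (0, 6) → P = 348
  (5/2, 6) → P = 408

The optimum lies where 2x_1 + 7x_2 = 47 and x_2 = 6.
Solving simultaneously gives x_1 = 5/2, x_2 = 6.

x_1 = 5/2, x_2 = 6, maximum P = 408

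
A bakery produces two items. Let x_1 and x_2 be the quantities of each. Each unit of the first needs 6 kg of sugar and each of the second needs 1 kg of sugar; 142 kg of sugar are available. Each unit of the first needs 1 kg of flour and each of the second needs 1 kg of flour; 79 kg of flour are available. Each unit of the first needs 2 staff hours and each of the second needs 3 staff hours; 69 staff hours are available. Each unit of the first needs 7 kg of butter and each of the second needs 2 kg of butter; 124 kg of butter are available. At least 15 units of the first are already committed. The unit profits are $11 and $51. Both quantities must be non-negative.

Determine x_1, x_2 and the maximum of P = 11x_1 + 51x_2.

x_1 = 15, x_2 = 19/2, maximum P = 1299/2

Feasible corners and P = 11x_1 + 51x_2:
  (124/7, 0) → P = 1364/7
  (15, 0) → P = 165
  (15, 19/2) → P = 1299/2

At the optimal vertex, 7x_1 + 2x_2 = 124 and x_1 = 15.
Solving simultaneously gives x_1 = 15, x_2 = 19/2.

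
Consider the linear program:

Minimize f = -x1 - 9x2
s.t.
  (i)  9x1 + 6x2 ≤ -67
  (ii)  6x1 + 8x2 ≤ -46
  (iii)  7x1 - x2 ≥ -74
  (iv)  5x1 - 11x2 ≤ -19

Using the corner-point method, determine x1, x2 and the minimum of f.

Corner points and f = -x1 - 9x2:
  (-65/9, -1/3) → f = 92/9
  (-851/129, -164/129) → f = 2327/129
  (-319/31, 61/31) → f = -230/31
  (-265/24, -79/24) → f = 122/3

x1 = -319/31, x2 = 61/31, minimum f = -230/31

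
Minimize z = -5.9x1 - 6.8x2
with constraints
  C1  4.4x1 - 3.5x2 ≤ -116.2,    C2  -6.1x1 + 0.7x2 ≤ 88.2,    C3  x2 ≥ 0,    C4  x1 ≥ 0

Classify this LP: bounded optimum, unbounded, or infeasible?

unbounded

From the feasible point (0, 33.2), moving in the direction (3.5, 4.4) keeps every constraint satisfied while z decreases without bound.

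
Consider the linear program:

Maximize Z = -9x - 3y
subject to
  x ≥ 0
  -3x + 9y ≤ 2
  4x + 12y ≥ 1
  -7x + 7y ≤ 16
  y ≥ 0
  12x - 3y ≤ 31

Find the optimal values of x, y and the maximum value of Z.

Vertices and Z = -9x - 3y:
  (0, 2/9) → Z = -2/3
  (0, 1/12) → Z = -1/4
  (95/33, 13/11) → Z = -324/11
  (1/4, 0) → Z = -9/4
  (31/12, 0) → Z = -93/4

The binding constraints are x = 0 and 4x + 12y = 1.
Solving simultaneously gives x = 0, y = 1/12.

x = 0, y = 1/12, maximum Z = -1/4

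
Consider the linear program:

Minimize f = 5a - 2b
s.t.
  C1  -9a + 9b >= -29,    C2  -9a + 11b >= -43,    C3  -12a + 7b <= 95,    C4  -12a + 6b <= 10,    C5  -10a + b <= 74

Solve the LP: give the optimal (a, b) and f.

a = -184/39, b = -101/13, minimum f = -314/39

Corner points and f = 5a - 2b:
  (-34/9, -7) → f = -44/9
  (-184/39, -101/13) → f = -314/39
  (125/3, 85) → f = 115/3
The feasible region is unbounded (it extends along (1, 1), (7, 12)), but f strictly increases along every unbounded feasible direction, so there is no improving ray and the minimum is attained at a vertex.

The optimum lies where -9a + 11b = -43 and -12a + 6b = 10.
Solving simultaneously gives a = -184/39, b = -101/13.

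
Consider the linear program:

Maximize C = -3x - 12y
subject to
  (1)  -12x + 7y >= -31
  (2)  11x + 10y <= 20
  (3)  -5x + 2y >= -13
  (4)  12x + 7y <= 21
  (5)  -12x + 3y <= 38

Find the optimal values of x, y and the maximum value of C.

Corner points and C = -3x - 12y:
  (13/6, -5/7) → C = 29/14
  (-359/48, -69/4) → C = 3671/16
  (70/43, 9/43) → C = -318/43
  (-320/153, 658/153) → C = -136/3

At the optimal vertex, -12x + 7y = -31 and -12x + 3y = 38.
Solving simultaneously gives x = -359/48, y = -69/4.

x = -359/48, y = -69/4, maximum C = 3671/16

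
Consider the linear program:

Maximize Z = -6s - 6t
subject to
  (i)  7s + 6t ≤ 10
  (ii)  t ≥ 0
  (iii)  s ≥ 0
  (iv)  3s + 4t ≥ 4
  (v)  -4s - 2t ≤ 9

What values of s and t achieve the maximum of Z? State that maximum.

Vertices and Z = -6s - 6t:
  (10/7, 0) → Z = -60/7
  (0, 5/3) → Z = -10
  (4/3, 0) → Z = -8
  (0, 1) → Z = -6

s = 0, t = 1, maximum Z = -6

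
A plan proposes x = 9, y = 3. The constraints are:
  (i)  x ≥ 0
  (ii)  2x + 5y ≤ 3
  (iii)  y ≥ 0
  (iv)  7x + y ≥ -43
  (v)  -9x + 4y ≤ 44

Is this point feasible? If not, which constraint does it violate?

Constraint (ii): 2x + 5y = 33, which is not ≤ 3. All other constraints are satisfied.

not feasible — violates (ii)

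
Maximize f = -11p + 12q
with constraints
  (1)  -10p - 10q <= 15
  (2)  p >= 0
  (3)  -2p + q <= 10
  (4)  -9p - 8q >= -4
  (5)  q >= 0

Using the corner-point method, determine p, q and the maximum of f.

p = 0, q = 1/2, maximum f = 6

Extreme points and f = -11p + 12q:
  (0, 1/2) → f = 6
  (0, 0) → f = 0
  (4/9, 0) → f = -44/9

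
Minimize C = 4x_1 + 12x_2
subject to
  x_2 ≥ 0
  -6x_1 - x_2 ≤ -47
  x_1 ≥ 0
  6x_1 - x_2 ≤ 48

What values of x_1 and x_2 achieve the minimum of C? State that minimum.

Vertices and C = 4x_1 + 12x_2:
  (47/6, 0) → C = 94/3
  (8, 0) → C = 32
  (0, 47) → C = 564
The feasible region is unbounded (it extends along (0, 1), (1, 6)), but C strictly increases along every unbounded feasible direction, so there is no improving ray and the minimum is attained at a vertex.

x_1 = 47/6, x_2 = 0, minimum C = 94/3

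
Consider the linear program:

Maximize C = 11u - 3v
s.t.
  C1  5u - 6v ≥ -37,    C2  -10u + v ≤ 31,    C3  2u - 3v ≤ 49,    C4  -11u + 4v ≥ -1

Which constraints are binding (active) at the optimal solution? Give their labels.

Corner points and C = 11u - 3v:
  (-149/55, 43/11) → C = -2284/55
  (77/23, 206/23) → C = 229/23
  (-125/29, -351/29) → C = -322/29

The maximum is at (77/23, 206/23). Substituting into each constraint, equality holds for C1 and C4; the remaining constraints have slack.

C1 and C4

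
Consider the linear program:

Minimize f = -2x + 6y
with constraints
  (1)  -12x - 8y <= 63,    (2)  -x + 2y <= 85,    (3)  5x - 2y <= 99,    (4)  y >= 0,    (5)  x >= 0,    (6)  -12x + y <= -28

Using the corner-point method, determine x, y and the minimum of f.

x = 99/5, y = 0, minimum f = -198/5

Vertices and f = -2x + 6y:
  (46, 131/2) → f = 301
  (141/23, 1048/23) → f = 6006/23
  (99/5, 0) → f = -198/5
  (7/3, 0) → f = -14/3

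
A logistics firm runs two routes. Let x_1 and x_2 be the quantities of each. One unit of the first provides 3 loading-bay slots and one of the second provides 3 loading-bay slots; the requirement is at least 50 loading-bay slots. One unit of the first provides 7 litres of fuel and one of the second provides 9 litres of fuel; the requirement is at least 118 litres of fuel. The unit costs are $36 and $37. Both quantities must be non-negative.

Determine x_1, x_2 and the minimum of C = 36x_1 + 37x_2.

x_1 = 16, x_2 = 2/3, minimum C = 1802/3

The feasible region is unbounded (it extends along (0, 1), (1, 0)), but C strictly increases along every unbounded feasible direction, so there is no improving ray and the minimum is attained at a vertex.

At the optimal vertex, 3x_1 + 3x_2 = 50 and 7x_1 + 9x_2 = 118.
Solving simultaneously gives x_1 = 16, x_2 = 2/3.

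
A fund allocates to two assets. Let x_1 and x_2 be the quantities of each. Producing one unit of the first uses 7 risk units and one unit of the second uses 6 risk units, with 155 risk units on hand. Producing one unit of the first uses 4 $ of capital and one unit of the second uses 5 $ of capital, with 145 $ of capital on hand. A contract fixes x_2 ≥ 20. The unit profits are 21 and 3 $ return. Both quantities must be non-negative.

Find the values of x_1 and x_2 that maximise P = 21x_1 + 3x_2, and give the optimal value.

x_1 = 5, x_2 = 20, maximum P = 165

Vertices and P = 21x_1 + 3x_2:
  (0, 155/6) → P = 155/2
  (0, 20) → P = 60
  (5, 20) → P = 165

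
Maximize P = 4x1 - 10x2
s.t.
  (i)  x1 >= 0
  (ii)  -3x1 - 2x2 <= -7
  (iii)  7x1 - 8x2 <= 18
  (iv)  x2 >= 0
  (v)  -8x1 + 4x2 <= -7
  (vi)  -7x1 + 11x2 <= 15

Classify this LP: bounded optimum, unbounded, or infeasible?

bounded optimum

Corner points and P = 4x1 - 10x2:
  (7/3, 0) → P = 28/3
  (3/2, 5/4) → P = -13/2
  (18/7, 0) → P = 72/7
  (106/7, 11) → P = -346/7
  (137/60, 169/60) → P = -571/30
The feasible region has finitely many vertices and no improving ray; the maximum is 72/7 at (18/7, 0).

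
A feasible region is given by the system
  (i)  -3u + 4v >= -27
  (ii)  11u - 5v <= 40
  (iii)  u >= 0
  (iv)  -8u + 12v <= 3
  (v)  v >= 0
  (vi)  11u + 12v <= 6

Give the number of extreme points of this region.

4

Pairwise boundary intersections that survive every other constraint:
  (0, 1/4)
  (0, 0)
  (3/19, 27/76)
  (6/11, 0)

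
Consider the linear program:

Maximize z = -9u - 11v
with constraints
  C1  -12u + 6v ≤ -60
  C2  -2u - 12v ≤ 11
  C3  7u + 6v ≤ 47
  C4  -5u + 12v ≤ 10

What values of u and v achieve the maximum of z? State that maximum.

Feasible corners and z = -9u - 11v:
  (109/26, -21/13) → z = -519/26
  (107/19, 24/19) → z = -1227/19
  (35/4, -19/8) → z = -421/8

The binding constraints are -12u + 6v = -60 and -2u - 12v = 11.
Solving simultaneously gives u = 109/26, v = -21/13.

u = 109/26, v = -21/13, maximum z = -519/26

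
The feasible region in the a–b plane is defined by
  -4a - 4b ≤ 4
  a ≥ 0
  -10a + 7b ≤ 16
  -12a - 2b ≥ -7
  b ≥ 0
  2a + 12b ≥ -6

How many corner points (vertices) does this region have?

4

Of the 15 pairwise boundary intersections, those satisfying every inequality are:
  (0, 16/7)
  (0, 0)
  (17/104, 131/52)
  (7/12, 0)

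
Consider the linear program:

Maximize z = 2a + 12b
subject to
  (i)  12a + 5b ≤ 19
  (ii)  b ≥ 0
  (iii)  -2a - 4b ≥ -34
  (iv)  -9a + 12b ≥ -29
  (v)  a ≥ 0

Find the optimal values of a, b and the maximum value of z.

Vertices and z = 2a + 12b:
  (19/12, 0) → z = 19/6
  (0, 19/5) → z = 228/5
  (0, 0) → z = 0

a = 0, b = 19/5, maximum z = 228/5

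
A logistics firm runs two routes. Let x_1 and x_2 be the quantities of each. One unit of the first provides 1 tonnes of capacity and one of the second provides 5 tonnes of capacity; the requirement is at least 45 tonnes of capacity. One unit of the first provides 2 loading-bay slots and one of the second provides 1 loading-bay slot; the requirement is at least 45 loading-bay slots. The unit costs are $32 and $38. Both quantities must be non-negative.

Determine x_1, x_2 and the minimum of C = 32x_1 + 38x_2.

Feasible corners and C = 32x_1 + 38x_2:
  (0, 45) → C = 1710
  (45, 0) → C = 1440
  (20, 5) → C = 830
The feasible region is unbounded (it extends along (0, 1), (1, 0)), but C strictly increases along every unbounded feasible direction, so there is no improving ray and the minimum is attained at a vertex.

The binding constraints are x_1 + 5x_2 = 45 and 2x_1 + x_2 = 45.
Solving simultaneously gives x_1 = 20, x_2 = 5.

x_1 = 20, x_2 = 5, minimum C = 830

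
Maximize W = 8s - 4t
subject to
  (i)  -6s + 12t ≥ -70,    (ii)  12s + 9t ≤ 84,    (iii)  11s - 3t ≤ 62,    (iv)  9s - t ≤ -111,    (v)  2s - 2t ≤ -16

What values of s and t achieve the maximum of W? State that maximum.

Corner points and W = 8s - 4t:
  (-83/3, -59/3) → W = -428/3
  (-305/31, 696/31) → W = -5224/31
  (-103/8, -39/8) → W = -167/2
The feasible region is unbounded (it extends along (-2, -1), (-3, 4)), but W strictly decreases along every unbounded feasible direction, so there is no improving ray and the maximum is attained at a vertex.

At the optimal vertex, 9s - t = -111 and 2s - 2t = -16.
Solving simultaneously gives s = -103/8, t = -39/8.

s = -103/8, t = -39/8, maximum W = -167/2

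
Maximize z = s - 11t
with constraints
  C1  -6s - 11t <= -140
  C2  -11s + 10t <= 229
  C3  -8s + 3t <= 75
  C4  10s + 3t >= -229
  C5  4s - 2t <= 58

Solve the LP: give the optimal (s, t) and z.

s = 459/28, t = 53/14, maximum z = -101/4

Vertices and z = s - 11t:
  (-405/106, 785/53) → z = -17675/106
  (459/28, 53/14) → z = -101/4
  (-63/47, 1007/47) → z = -11140/47
  (173/3, 259/3) → z = -892

The binding constraints are -6s - 11t = -140 and 4s - 2t = 58.
Solving simultaneously gives s = 459/28, t = 53/14.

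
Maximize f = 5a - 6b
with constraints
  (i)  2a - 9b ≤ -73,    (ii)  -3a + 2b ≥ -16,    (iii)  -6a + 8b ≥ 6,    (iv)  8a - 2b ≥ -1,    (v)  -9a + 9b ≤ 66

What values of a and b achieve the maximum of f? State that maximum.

a = 290/23, b = 251/23, maximum f = -56/23

Extreme points and f = 5a - 6b:
  (290/23, 251/23) → f = -56/23
  (137/68, 291/34) → f = -2807/68
  (92/3, 38) → f = -224/3
  (41/18, 173/18) → f = -833/18

The binding constraints are 2a - 9b = -73 and -3a + 2b = -16.
Solving simultaneously gives a = 290/23, b = 251/23.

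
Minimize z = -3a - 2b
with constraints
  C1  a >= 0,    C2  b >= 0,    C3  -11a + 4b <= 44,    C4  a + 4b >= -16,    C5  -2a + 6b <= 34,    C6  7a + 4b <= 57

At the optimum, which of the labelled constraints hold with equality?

Corner points and z = -3a - 2b:
  (0, 0) → z = 0
  (0, 17/3) → z = -34/3
  (57/7, 0) → z = -171/7
  (103/25, 176/25) → z = -661/25

The minimum is at (103/25, 176/25). Substituting into each constraint, equality holds for C5 and C6; the remaining constraints have slack.

C5 and C6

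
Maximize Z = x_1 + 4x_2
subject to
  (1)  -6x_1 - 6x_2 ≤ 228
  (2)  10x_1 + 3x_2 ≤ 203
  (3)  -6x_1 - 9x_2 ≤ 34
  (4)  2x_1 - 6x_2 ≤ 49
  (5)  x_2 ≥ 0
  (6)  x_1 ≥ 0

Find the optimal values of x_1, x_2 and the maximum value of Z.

Extreme points and Z = x_1 + 4x_2:
  (203/10, 0) → Z = 203/10
  (0, 203/3) → Z = 812/3
  (0, 0) → Z = 0

At the optimal vertex, 10x_1 + 3x_2 = 203 and x_1 = 0.
Solving simultaneously gives x_1 = 0, x_2 = 203/3.

x_1 = 0, x_2 = 203/3, maximum Z = 812/3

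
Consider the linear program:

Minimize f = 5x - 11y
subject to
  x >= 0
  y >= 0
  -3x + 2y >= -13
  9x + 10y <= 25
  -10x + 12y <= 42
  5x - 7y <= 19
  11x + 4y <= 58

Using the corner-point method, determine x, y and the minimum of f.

x = 0, y = 5/2, minimum f = -55/2

Vertices and f = 5x - 11y:
  (0, 0) → f = 0
  (0, 5/2) → f = -55/2
  (25/9, 0) → f = 125/9

The optimum lies where x = 0 and 9x + 10y = 25.
Solving simultaneously gives x = 0, y = 5/2.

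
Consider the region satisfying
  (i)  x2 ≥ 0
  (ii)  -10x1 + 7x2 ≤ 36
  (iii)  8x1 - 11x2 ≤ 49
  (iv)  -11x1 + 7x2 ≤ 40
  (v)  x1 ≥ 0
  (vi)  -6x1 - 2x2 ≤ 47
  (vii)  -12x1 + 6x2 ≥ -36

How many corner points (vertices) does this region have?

Of the 21 pairwise boundary intersections, those satisfying every inequality are:
  (0, 0)
  (3, 0)
  (0, 36/7)
  (39/2, 33)

4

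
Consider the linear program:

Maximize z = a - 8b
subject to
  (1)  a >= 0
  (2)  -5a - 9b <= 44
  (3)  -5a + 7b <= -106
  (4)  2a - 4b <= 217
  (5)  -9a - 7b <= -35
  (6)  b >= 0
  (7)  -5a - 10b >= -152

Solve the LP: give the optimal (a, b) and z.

Extreme points and z = a - 8b:
  (106/5, 0) → z = 106/5
  (2124/85, 46/17) → z = 284/85
  (152/5, 0) → z = 152/5

a = 152/5, b = 0, maximum z = 152/5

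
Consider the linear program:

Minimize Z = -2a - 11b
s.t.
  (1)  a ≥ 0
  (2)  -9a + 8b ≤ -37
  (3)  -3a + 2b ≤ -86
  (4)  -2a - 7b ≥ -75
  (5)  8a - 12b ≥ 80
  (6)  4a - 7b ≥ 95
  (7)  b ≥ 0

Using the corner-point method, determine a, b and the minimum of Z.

Vertices and Z = -2a - 11b:
  (752/25, 53/25) → Z = -2087/25
  (86/3, 0) → Z = -172/3
  (75/2, 0) → Z = -75

a = 752/25, b = 53/25, minimum Z = -2087/25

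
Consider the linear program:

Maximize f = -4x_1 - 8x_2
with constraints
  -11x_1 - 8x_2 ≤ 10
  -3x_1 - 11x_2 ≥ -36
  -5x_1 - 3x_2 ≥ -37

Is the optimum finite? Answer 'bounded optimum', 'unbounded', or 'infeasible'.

Vertices and f = -4x_1 - 8x_2:
  (-398/97, 426/97) → f = -1816/97
  (326/7, -457/7) → f = 336
  (13/2, 3/2) → f = -38
The feasible region has finitely many vertices and no improving ray; the maximum is 336 at (326/7, -457/7).

bounded optimum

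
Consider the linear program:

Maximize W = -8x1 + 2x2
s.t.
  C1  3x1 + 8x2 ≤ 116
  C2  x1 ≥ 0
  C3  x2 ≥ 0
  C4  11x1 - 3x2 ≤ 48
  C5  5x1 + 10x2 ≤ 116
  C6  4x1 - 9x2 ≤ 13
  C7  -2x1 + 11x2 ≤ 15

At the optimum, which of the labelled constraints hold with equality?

Vertices and W = -8x1 + 2x2:
  (0, 0) → W = 0
  (0, 15/11) → W = 30/11
  (13/4, 0) → W = -26
  (131/29, 49/87) → W = -3046/87
  (573/115, 261/115) → W = -4062/115

The maximum is at (0, 15/11). Substituting into each constraint, equality holds for C2 and C7; the remaining constraints have slack.

C2 and C7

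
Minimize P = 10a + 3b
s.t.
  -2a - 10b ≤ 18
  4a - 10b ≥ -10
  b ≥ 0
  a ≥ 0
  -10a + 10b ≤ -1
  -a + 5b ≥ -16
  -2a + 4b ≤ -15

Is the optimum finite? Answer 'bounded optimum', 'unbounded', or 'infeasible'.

Vertices and P = 10a + 3b:
  (95/2, 20) → P = 535
  (16, 0) → P = 160
  (15/2, 0) → P = 75
The feasible region has finitely many vertices and no improving ray; the minimum is 75 at (15/2, 0).

bounded optimum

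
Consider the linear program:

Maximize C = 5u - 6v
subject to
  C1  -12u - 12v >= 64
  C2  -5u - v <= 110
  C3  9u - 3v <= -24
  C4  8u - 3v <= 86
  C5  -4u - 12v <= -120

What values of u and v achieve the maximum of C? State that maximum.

u = -23, v = 53/3, maximum C = -221

Vertices and C = 5u - 6v:
  (-157/6, 125/6) → C = -1535/6
  (-23, 53/3) → C = -221
  (-180/7, 130/7) → C = -240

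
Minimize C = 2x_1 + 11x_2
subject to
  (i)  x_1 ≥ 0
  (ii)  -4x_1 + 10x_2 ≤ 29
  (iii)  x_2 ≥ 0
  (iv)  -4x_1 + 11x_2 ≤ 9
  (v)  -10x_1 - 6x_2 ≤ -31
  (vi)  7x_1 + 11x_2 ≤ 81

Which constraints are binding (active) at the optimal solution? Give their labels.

Corner points and C = 2x_1 + 11x_2:
  (31/10, 0) → C = 31/5
  (81/7, 0) → C = 162/7
  (287/134, 107/67) → C = 1464/67
  (72/11, 387/121) → C = 531/11

The minimum is at (31/10, 0). Substituting into each constraint, equality holds for (iii) and (v); the remaining constraints have slack.

(iii) and (v)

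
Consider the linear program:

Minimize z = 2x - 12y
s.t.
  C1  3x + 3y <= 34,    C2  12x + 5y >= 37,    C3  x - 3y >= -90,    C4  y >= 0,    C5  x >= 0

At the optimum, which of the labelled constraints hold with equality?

C1 and C5

Corner points and z = 2x - 12y:
  (34/3, 0) → z = 68/3
  (0, 34/3) → z = -136
  (37/12, 0) → z = 37/6
  (0, 37/5) → z = -444/5

The minimum is at (0, 34/3). Substituting into each constraint, equality holds for C1 and C5; the remaining constraints have slack.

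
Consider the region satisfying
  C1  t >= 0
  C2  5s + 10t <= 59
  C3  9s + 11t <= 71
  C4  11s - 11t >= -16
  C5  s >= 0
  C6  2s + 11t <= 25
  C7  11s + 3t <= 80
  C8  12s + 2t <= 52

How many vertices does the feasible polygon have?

Intersecting each pair of boundary lines and keeping only the points that satisfy every inequality leaves:
  (0, 0)
  (13/3, 0)
  (0, 16/11)
  (9/13, 307/143)
  (261/64, 49/32)

5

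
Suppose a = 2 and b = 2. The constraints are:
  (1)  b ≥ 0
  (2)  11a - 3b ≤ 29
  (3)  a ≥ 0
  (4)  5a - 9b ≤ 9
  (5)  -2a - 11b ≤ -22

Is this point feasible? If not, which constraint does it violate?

feasible

(1): 2 ≥ 0 ✓
(2): 16 ≤ 29 ✓
(3): 2 ≥ 0 ✓
(4): -8 ≤ 9 ✓
(5): -26 ≤ -22 ✓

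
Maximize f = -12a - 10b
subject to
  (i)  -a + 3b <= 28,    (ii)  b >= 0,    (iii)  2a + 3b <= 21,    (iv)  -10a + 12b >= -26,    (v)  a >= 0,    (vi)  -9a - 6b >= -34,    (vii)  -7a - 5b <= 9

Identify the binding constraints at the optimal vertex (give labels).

(ii) and (v)

Extreme points and f = -12a - 10b:
  (13/5, 0) → f = -156/5
  (0, 0) → f = 0
  (47/14, 53/84) → f = -1957/42
  (0, 17/3) → f = -170/3

The maximum is at (0, 0). Substituting into each constraint, equality holds for (ii) and (v); the remaining constraints have slack.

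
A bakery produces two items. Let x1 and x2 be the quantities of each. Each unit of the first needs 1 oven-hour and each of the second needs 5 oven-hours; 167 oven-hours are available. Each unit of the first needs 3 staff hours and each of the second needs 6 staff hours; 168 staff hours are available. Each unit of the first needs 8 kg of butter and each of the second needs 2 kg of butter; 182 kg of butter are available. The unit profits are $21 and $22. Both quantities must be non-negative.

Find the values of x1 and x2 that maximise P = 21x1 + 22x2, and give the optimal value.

Feasible corners and P = 21x1 + 22x2:
  (0, 0) → P = 0
  (0, 28) → P = 616
  (91/4, 0) → P = 1911/4
  (18, 19) → P = 796

x1 = 18, x2 = 19, maximum P = 796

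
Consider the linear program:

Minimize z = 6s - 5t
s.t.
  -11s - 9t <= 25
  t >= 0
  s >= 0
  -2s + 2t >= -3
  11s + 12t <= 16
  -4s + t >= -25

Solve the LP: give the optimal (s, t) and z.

s = 0, t = 4/3, minimum z = -20/3

Feasible corners and z = 6s - 5t:
  (0, 0) → z = 0
  (16/11, 0) → z = 96/11
  (0, 4/3) → z = -20/3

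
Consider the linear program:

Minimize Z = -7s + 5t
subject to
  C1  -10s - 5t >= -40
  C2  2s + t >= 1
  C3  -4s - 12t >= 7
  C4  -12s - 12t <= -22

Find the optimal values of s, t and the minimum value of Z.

s = 37/6, t = -13/3, minimum Z = -389/6

Corner points and Z = -7s + 5t:
  (103/20, -23/10) → Z = -951/20
  (37/6, -13/3) → Z = -389/6
  (29/8, -43/24) → Z = -103/3

The optimum lies where -10s - 5t = -40 and -12s - 12t = -22.
Solving simultaneously gives s = 37/6, t = -13/3.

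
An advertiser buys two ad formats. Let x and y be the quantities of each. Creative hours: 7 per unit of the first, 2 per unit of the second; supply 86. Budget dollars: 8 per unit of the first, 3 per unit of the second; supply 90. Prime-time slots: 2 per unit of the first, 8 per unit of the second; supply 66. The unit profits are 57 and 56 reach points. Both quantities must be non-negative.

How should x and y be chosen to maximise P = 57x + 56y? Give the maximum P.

Extreme points and P = 57x + 56y:
  (0, 0) → P = 0
  (0, 33/4) → P = 462
  (45/4, 0) → P = 2565/4
  (9, 6) → P = 849

At the optimal vertex, 8x + 3y = 90 and 2x + 8y = 66.
Solving simultaneously gives x = 9, y = 6.

x = 9, y = 6, maximum P = 849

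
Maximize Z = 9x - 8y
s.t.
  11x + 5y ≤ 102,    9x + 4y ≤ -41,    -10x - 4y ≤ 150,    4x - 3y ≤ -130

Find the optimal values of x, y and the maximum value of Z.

The binding constraints are -10x - 4y = 150 and 4x - 3y = -130.
Solving simultaneously gives x = -485/23, y = 350/23.

x = -485/23, y = 350/23, maximum Z = -7165/23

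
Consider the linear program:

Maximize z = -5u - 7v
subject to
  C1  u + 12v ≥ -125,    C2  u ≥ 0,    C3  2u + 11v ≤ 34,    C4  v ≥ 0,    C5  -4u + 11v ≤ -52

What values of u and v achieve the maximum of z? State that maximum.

u = 13, v = 0, maximum z = -65

Feasible corners and z = -5u - 7v:
  (17, 0) → z = -85
  (43/3, 16/33) → z = -2477/33
  (13, 0) → z = -65

At the optimal vertex, v = 0 and -4u + 11v = -52.
Solving simultaneously gives u = 13, v = 0.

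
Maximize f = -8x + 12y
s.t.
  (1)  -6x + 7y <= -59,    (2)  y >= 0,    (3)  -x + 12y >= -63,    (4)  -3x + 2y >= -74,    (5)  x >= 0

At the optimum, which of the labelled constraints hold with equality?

Feasible corners and f = -8x + 12y:
  (59/6, 0) → f = -236/3
  (400/9, 89/3) → f = 4/9
  (74/3, 0) → f = -592/3

The maximum is at (400/9, 89/3). Substituting into each constraint, equality holds for (1) and (4); the remaining constraints have slack.

(1) and (4)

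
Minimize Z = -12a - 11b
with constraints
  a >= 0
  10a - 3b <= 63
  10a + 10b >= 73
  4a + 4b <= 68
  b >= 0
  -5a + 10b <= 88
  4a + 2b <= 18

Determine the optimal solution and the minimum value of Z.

a = 2/25, b = 221/25, minimum Z = -491/5

Feasible corners and Z = -12a - 11b:
  (0, 73/10) → Z = -803/10
  (0, 44/5) → Z = -484/5
  (17/10, 28/5) → Z = -82
  (2/25, 221/25) → Z = -491/5

The optimum lies where -5a + 10b = 88 and 4a + 2b = 18.
Solving simultaneously gives a = 2/25, b = 221/25.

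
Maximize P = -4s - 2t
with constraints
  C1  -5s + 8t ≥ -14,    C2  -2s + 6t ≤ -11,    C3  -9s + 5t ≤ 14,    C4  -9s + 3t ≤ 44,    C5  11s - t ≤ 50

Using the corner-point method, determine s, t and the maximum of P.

s = -182/47, t = -196/47, maximum P = 1120/47

Feasible corners and P = -4s - 2t:
  (-2/7, -27/14) → P = 5
  (-182/47, -196/47) → P = 1120/47
  (-139/44, -127/44) → P = 405/22

The binding constraints are -5s + 8t = -14 and -9s + 5t = 14.
Solving simultaneously gives s = -182/47, t = -196/47.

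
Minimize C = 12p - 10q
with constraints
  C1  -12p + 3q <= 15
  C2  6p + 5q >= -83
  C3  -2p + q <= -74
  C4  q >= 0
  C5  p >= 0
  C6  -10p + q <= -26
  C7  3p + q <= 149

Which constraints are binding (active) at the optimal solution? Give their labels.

C3 and C7

Feasible corners and C = 12p - 10q:
  (37, 0) → C = 444
  (223/5, 76/5) → C = 1916/5
  (149/3, 0) → C = 596

The minimum is at (223/5, 76/5). Substituting into each constraint, equality holds for C3 and C7; the remaining constraints have slack.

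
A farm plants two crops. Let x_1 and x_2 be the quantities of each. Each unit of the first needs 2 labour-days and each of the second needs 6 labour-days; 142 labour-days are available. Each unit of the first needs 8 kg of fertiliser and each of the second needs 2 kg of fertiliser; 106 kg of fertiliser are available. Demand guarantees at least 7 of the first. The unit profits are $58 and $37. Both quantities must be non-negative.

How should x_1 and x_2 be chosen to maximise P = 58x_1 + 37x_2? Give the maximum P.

x_1 = 8, x_2 = 21, maximum P = 1241

Corner points and P = 58x_1 + 37x_2:
  (53/4, 0) → P = 1537/2
  (7, 0) → P = 406
  (8, 21) → P = 1241
  (7, 64/3) → P = 3586/3

The binding constraints are 2x_1 + 6x_2 = 142 and 8x_1 + 2x_2 = 106.
Solving simultaneously gives x_1 = 8, x_2 = 21.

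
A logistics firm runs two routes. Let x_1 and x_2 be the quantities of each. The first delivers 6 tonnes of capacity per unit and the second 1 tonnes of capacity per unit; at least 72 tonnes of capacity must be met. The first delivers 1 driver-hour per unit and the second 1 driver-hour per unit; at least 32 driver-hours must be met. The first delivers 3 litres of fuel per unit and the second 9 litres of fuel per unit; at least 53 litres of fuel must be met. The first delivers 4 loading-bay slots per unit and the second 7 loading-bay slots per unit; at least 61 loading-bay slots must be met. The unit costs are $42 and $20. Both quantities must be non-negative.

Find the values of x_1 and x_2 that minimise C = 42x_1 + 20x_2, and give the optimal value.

x_1 = 8, x_2 = 24, minimum C = 816

Feasible corners and C = 42x_1 + 20x_2:
  (0, 72) → C = 1440
  (32, 0) → C = 1344
  (8, 24) → C = 816
The feasible region is unbounded (it extends along (0, 1), (1, 0)), but C strictly increases along every unbounded feasible direction, so there is no improving ray and the minimum is attained at a vertex.

The binding constraints are 6x_1 + x_2 = 72 and x_1 + x_2 = 32.
Solving simultaneously gives x_1 = 8, x_2 = 24.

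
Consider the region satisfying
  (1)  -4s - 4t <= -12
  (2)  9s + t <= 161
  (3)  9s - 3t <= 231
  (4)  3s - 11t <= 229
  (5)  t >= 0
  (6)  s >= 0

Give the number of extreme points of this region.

The feasible vertices (each the meet of two boundaries and inside every other half-plane) are:
  (3, 0)
  (0, 3)
  (161/9, 0)
  (0, 161)

4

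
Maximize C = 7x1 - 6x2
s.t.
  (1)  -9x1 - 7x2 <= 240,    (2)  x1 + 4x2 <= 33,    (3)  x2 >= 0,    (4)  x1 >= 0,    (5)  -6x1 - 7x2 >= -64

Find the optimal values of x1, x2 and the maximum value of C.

Corner points and C = 7x1 - 6x2:
  (0, 33/4) → C = -99/2
  (25/17, 134/17) → C = -37
  (0, 0) → C = 0
  (32/3, 0) → C = 224/3

The binding constraints are x2 = 0 and -6x1 - 7x2 = -64.
Solving simultaneously gives x1 = 32/3, x2 = 0.

x1 = 32/3, x2 = 0, maximum C = 224/3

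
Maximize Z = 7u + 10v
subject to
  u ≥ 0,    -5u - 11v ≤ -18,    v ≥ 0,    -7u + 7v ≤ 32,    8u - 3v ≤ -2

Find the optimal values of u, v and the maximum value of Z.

u = 82/35, v = 242/35, maximum Z = 2994/35

Feasible corners and Z = 7u + 10v:
  (0, 18/11) → Z = 180/11
  (0, 32/7) → Z = 320/7
  (32/103, 154/103) → Z = 1764/103
  (82/35, 242/35) → Z = 2994/35

The optimum lies where -7u + 7v = 32 and 8u - 3v = -2.
Solving simultaneously gives u = 82/35, v = 242/35.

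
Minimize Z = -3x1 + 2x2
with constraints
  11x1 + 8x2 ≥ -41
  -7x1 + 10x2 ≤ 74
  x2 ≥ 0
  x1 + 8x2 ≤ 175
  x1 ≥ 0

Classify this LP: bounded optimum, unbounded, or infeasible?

bounded optimum

Vertices and Z = -3x1 + 2x2:
  (193/11, 433/22) → Z = -146/11
  (0, 37/5) → Z = 74/5
  (175, 0) → Z = -525
  (0, 0) → Z = 0
The feasible region has finitely many vertices and no improving ray; the minimum is -525 at (175, 0).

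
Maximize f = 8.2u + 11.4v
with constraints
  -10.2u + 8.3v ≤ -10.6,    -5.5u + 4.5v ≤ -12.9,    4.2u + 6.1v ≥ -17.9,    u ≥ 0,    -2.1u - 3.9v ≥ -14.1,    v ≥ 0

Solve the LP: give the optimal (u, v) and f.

Vertices and f = 8.2u + 11.4v:
  (1896/515, 841/515) → f = 125673/2575
  (129/55, 0) → f = 5289/275
  (47/7, 0) → f = 1927/35

u = 47/7, v = 0, maximum f = 1927/35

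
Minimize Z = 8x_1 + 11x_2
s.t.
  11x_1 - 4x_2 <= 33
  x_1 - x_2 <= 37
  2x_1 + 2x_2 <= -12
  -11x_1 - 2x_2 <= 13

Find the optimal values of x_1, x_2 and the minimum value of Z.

x_1 = 7/33, x_2 = -23/3, minimum Z = -909/11

Extreme points and Z = 8x_1 + 11x_2:
  (3/5, -33/5) → Z = -339/5
  (7/33, -23/3) → Z = -909/11
  (-1/9, -53/9) → Z = -197/3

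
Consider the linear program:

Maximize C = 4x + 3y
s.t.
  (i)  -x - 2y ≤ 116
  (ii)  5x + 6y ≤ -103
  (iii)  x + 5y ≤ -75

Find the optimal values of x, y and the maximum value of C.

Vertices and C = 4x + 3y:
  (245/2, -477/4) → C = 529/4
  (-430/3, 41/3) → C = -1597/3
  (-65/19, -272/19) → C = -1076/19

The binding constraints are -x - 2y = 116 and 5x + 6y = -103.
Solving simultaneously gives x = 245/2, y = -477/4.

x = 245/2, y = -477/4, maximum C = 529/4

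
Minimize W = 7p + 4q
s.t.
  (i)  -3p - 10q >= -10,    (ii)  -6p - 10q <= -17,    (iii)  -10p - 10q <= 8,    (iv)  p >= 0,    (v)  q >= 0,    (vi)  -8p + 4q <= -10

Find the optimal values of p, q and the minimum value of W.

p = 7/3, q = 3/10, minimum W = 263/15

Extreme points and W = 7p + 4q:
  (7/3, 3/10) → W = 263/15
  (10/3, 0) → W = 70/3
  (17/6, 0) → W = 119/6

The optimum lies where -3p - 10q = -10 and -6p - 10q = -17.
Solving simultaneously gives p = 7/3, q = 3/10.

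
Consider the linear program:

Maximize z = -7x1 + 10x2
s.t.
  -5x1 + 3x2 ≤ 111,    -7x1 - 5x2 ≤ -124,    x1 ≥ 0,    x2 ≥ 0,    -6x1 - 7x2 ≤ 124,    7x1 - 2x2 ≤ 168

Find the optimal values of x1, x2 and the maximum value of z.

x1 = 66, x2 = 147, maximum z = 1008

Extreme points and z = -7x1 + 10x2:
  (0, 37) → z = 370
  (66, 147) → z = 1008
  (0, 124/5) → z = 248
  (124/7, 0) → z = -124
  (24, 0) → z = -168

At the optimal vertex, -5x1 + 3x2 = 111 and 7x1 - 2x2 = 168.
Solving simultaneously gives x1 = 66, x2 = 147.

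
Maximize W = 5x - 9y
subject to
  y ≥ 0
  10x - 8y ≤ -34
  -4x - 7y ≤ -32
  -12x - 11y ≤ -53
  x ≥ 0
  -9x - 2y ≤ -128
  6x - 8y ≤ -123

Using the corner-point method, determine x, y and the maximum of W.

Corner points and W = 5x - 9y:
  (89/4, 513/16) → W = -2837/16
  (0, 64) → W = -576
  (389/42, 625/28) → W = -1855/12
The feasible region is unbounded (it extends along (0, 1), (4, 5)), but W strictly decreases along every unbounded feasible direction, so there is no improving ray and the maximum is attained at a vertex.

At the optimal vertex, -9x - 2y = -128 and 6x - 8y = -123.
Solving simultaneously gives x = 389/42, y = 625/28.

x = 389/42, y = 625/28, maximum W = -1855/12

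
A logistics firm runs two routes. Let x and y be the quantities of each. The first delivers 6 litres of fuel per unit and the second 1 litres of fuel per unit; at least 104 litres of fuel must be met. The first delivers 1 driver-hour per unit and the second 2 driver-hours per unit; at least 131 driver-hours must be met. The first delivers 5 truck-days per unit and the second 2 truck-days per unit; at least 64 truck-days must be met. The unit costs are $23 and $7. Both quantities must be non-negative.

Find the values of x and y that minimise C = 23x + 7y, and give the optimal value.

x = 7, y = 62, minimum C = 595

Corner points and C = 23x + 7y:
  (0, 104) → C = 728
  (131, 0) → C = 3013
  (7, 62) → C = 595
The feasible region is unbounded (it extends along (0, 1), (1, 0)), but C strictly increases along every unbounded feasible direction, so there is no improving ray and the minimum is attained at a vertex.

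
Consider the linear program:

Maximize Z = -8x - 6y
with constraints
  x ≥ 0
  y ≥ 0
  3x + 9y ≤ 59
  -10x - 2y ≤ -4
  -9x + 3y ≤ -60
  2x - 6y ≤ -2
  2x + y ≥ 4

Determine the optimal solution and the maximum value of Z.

The binding constraints are -9x + 3y = -60 and 2x - 6y = -2.
Solving simultaneously gives x = 61/8, y = 23/8.

x = 61/8, y = 23/8, maximum Z = -313/4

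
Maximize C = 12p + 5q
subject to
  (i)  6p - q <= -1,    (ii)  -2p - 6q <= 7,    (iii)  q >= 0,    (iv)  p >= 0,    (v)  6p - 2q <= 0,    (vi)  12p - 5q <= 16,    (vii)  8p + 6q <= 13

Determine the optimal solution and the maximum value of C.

At the optimal vertex, 6p - q = -1 and 8p + 6q = 13.
Solving simultaneously gives p = 7/44, q = 43/22.

p = 7/44, q = 43/22, maximum C = 257/22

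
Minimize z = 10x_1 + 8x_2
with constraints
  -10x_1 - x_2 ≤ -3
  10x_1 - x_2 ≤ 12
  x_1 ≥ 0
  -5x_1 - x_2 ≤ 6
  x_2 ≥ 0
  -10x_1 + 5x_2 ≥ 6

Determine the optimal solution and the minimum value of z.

x_1 = 3/20, x_2 = 3/2, minimum z = 27/2

The feasible region is unbounded (it extends along (0, 1), (1, 10)), but z strictly increases along every unbounded feasible direction, so there is no improving ray and the minimum is attained at a vertex.

At the optimal vertex, -10x_1 - x_2 = -3 and -10x_1 + 5x_2 = 6.
Solving simultaneously gives x_1 = 3/20, x_2 = 3/2.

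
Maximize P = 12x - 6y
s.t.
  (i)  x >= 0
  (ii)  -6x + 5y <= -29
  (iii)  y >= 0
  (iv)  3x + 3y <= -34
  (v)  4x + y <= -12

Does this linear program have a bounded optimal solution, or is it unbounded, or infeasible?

The boundaries x = 0 and 4x + y = -12 meet at (0, -12), but that point violates y ≥ 0. Every candidate vertex is excluded by some other constraint, so the feasible region is empty.

infeasible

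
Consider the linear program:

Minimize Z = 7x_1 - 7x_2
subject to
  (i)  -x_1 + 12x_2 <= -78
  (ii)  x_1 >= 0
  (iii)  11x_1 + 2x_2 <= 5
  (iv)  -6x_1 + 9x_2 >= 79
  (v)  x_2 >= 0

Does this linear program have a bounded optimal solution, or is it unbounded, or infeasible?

The boundaries -6x_1 + 9x_2 = 79 and x_2 = 0 meet at (-79/6, 0), but that point violates -x_1 + 12x_2 ≤ -78. Every candidate vertex is excluded by some other constraint, so the feasible region is empty.

infeasible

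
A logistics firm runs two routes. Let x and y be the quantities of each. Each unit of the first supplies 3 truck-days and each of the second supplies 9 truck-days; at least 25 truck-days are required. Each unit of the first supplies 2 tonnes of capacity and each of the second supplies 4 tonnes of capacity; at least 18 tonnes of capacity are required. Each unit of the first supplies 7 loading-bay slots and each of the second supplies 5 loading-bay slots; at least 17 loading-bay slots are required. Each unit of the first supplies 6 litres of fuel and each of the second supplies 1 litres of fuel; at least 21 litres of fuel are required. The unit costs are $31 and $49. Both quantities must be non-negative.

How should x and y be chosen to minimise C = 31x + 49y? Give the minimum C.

Corner points and C = 31x + 49y:
  (0, 21) → C = 1029
  (9, 0) → C = 279
  (3, 3) → C = 240
The feasible region is unbounded (it extends along (0, 1), (1, 0)), but C strictly increases along every unbounded feasible direction, so there is no improving ray and the minimum is attained at a vertex.

The binding constraints are 2x + 4y = 18 and 6x + y = 21.
Solving simultaneously gives x = 3, y = 3.

x = 3, y = 3, minimum C = 240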